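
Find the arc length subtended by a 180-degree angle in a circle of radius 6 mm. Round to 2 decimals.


Shape: circular arc
Radius r = 6 mm, Angle = 180 degrees
Formula: L = (angle/360) * 2 * pi * r
2 * pi * r = 12 * pi
L = (180/360) * 12 * pi
L = 6 * pi
L = 18.85
18.85 mm


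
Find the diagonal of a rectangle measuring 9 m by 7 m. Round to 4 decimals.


Shape: rectangle (diagonal via Pythagoras)
Sides: 9 m and 7 m
Formula: d = sqrt(l^2 + w^2)
l^2 = 81, w^2 = 49
l^2 + w^2 = 130
d = sqrt(130)
d = 11.4018
11.4018 m


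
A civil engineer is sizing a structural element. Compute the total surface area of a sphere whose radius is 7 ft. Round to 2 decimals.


Shape: sphere
Radius r = 7 ft
Formula: SA = 4 * pi * r^2
r^2 = 49
SA = 4 * pi * 49
SA = 196 * pi
SA = 615.75
615.75 ft^2


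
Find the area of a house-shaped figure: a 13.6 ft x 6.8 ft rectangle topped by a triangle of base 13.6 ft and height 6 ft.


Composite shape: rectangle + triangle
Rectangle area = 13.6 * 6.8 = 92.48
Triangle area = 0.5 * 13.6 * 6 = 40.8
Total = 92.48 + 40.8
Total = 133.28
133.28 ft^2


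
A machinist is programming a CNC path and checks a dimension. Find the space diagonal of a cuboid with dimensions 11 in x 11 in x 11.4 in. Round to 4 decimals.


Shape: rectangular box (space diagonal)
l = 11 in, w = 11 in, h = 11.4 in
Visualize: the diagonal of the base, then a right triangle with that diagonal and the height.
Formula: d = sqrt(l^2 + w^2 + h^2)
l^2 + w^2 + h^2 = 121 + 121 + 129.96 = 371.96
d = sqrt(371.96)
d = 19.2863
19.2863 in


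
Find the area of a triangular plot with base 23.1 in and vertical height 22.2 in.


Shape: triangle
Base b = 23.1 in, Height h = 22.2 in
Formula: A = (1/2) * b * h
A = 0.5 * 23.1 * 22.2
A = 0.5 * 512.82
A = 256.41
256.41 in^2


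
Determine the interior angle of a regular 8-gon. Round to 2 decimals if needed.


Shape: regular octagon (8 sides)
Formula: interior angle = (n - 2) * 180 / n
(n - 2) = 6
(n - 2) * 180 = 1080
angle = 1080 / 8
angle = 135
135 degrees


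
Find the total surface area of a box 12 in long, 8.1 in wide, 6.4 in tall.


Shape: rectangular prism
l = 12 in, w = 8.1 in, h = 6.4 in
Formula: SA = 2(lw + lh + wh)
lw = 97.2, lh = 76.8, wh = 51.84
lw + lh + wh = 225.84
SA = 2 * 225.84
SA = 451.68
451.68 in^2


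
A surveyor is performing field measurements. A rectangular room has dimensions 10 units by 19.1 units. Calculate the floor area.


Shape: rectangle
Length l = 10 units, Width w = 19.1 units
Formula: A = l * w
A = 10 * 19.1
A = 191
191 units^2


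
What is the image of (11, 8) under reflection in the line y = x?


Transformation: reflection
Original point: (11, 8)
Rule for reflection over y = x: (x, y) -> (y, x)
Apply: (11, 8) -> (8, 11)
(8, 11)


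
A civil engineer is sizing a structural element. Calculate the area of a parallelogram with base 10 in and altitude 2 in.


Shape: parallelogram
Base b = 10 in, Height h = 2 in
Formula: A = b * h
A = 10 * 2
A = 20
20 in^2


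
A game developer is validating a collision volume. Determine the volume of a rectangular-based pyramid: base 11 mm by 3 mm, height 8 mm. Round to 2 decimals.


Shape: rectangular pyramid
Base: 11 mm x 3 mm, Height h = 8 mm
Formula: V = (1/3) * base_area * h
base_area = 11 * 3 = 33
base_area * h = 33 * 8 = 264
V = 264 / 3
V = 88
88 mm^3


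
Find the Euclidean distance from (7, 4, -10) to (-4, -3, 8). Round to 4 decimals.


3D distance between two points
P1 = (7, 4, -10), P2 = (-4, -3, 8)
Formula: d = sqrt((x2-x1)^2 + (y2-y1)^2 + (z2-z1)^2)
dx = -4 - 7 = -11
dy = -3 - 4 = -7
dz = 8 - -10 = 18
dx^2 + dy^2 + dz^2 = 121 + 49 + 324 = 494
d = sqrt(494)
d = 22.2261
22.2261 units


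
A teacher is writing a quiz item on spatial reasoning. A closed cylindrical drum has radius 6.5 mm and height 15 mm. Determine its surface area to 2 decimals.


Shape: closed cylinder
Radius r = 6.5 mm, Height h = 15 mm
Formula: SA = 2*pi*r^2 + 2*pi*r*h = 2*pi*r*(r + h)
r + h = 21.5
2 * r * (r + h) = 2 * 6.5 * 21.5 = 279.5
SA = 279.5 * pi
SA = 878.08
878.08 mm^2


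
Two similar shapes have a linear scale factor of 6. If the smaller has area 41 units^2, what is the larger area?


Linear scale factor k = 6
Original area = 41 units^2
Rule: under a linear scaling by k, areas scale by k^2.
k^2 = 6^2 = 36
New area = 41 * 36
New area = 1476
1476 units^2


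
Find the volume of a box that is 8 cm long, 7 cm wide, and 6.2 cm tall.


Shape: rectangular prism
l = 8 cm, w = 7 cm, h = 6.2 cm
Formula: V = l * w * h
V = 8 * 7 * 6.2
V = 56 * 6.2
V = 347.2
347.2 cm^3


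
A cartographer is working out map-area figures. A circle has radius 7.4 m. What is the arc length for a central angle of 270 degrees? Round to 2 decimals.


Shape: circular arc
Radius r = 7.4 m, Angle = 270 degrees
Formula: L = (angle/360) * 2 * pi * r
2 * pi * r = 14.8 * pi
L = (270/360) * 14.8 * pi
L = 11.1 * pi
L = 34.87
34.87 m


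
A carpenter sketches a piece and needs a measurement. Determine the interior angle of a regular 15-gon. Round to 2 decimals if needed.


Shape: regular pentadecagon (15 sides)
Formula: interior angle = (n - 2) * 180 / n
(n - 2) = 13
(n - 2) * 180 = 2340
angle = 2340 / 15
angle = 156
156 degrees


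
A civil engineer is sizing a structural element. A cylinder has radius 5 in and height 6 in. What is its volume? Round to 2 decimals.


Shape: cylinder
Radius r = 5 in, Height h = 6 in
Formula: V = pi * r^2 * h
r^2 = 25
V = pi * 25 * 6
V = 150 * pi
V = 471.24
471.24 in^3


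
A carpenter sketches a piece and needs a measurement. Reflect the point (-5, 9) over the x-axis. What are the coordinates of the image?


Transformation: reflection
Original point: (-5, 9)
Rule for reflection over the x-axis: (x, y) -> (x, -y)
Apply: (-5, 9) -> (-5, -9)
(-5, -9)


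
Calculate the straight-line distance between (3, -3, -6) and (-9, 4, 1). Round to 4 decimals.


3D distance between two points
P1 = (3, -3, -6), P2 = (-9, 4, 1)
Formula: d = sqrt((x2-x1)^2 + (y2-y1)^2 + (z2-z1)^2)
dx = -9 - 3 = -12
dy = 4 - -3 = 7
dz = 1 - -6 = 7
dx^2 + dy^2 + dz^2 = 144 + 49 + 49 = 242
d = sqrt(242)
d = 15.5563
15.5563 units


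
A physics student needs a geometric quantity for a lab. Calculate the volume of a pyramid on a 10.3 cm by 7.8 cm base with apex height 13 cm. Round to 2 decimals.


Shape: rectangular pyramid
Base: 10.3 cm x 7.8 cm, Height h = 13 cm
Formula: V = (1/3) * base_area * h
base_area = 10.3 * 7.8 = 80.34
base_area * h = 80.34 * 13 = 1044.42
V = 1044.42 / 3
V = 348.14
348.14 cm^3


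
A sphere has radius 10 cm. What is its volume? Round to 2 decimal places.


Shape: sphere
Radius r = 10 cm
Formula: V = (4/3) * pi * r^3
r^3 = 1000
(4/3) * 1000 = 1333.333333
V = 1333.333333 * pi
V = 4188.79
4188.79 cm^3


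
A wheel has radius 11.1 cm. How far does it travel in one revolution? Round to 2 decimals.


Shape: circle
Radius r = 11.1 cm
Formula: C = 2 * pi * r
C = 2 * pi * 11.1
C = 22.2 * pi
C = 69.74
69.74 cm


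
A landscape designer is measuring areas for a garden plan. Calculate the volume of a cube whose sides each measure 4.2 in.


Shape: cube
Side s = 4.2 in
Formula: V = s^3
V = 4.2 * 4.2 * 4.2
V = 17.64 * 4.2
V = 74.088
74.088 in^3


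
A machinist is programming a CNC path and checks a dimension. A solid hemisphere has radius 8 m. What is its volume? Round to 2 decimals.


Shape: hemisphere (half of a sphere)
Radius r = 8 m
Formula: V = (1/2) * (4/3) * pi * r^3 = (2/3) * pi * r^3
r^3 = 512
(2/3) * 512 = 341.333333
V = 341.333333 * pi
V = 1072.33
1072.33 m^3


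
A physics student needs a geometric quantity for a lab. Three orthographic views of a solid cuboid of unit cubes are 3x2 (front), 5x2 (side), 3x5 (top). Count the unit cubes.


Orthographic views of a solid rectangular block:
Front view 3 x 2 -> length = 3, height = 2
Side view 5 x 2 -> width = 5, height = 2 (consistent)
Top view 3 x 5 -> confirms length = 3, width = 5
The block is 3 x 5 x 2.
Total unit cubes = 3 * 5 * 2 = 30
30 unit cubes


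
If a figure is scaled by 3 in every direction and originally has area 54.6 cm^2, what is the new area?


Linear scale factor k = 3
Original area = 54.6 cm^2
Rule: under a linear scaling by k, areas scale by k^2.
k^2 = 3^2 = 9
New area = 54.6 * 9
New area = 491.4
491.4 cm^2


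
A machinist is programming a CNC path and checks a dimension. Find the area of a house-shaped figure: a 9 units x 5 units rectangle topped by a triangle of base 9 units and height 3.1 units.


Composite shape: rectangle + triangle
Rectangle area = 9 * 5 = 45
Triangle area = 0.5 * 9 * 3.1 = 13.95
Total = 45 + 13.95
Total = 58.95
58.95 units^2


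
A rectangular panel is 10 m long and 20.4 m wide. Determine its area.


Shape: rectangle
Length l = 10 m, Width w = 20.4 m
Formula: A = l * w
A = 10 * 20.4
A = 204
204 m^2


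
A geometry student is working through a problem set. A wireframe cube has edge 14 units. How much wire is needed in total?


Shape: cube
Side s = 14 units
A cube has 12 edges, all equal.
Formula: total edge length = 12 * s
Total = 12 * 14
Total = 168
168 units


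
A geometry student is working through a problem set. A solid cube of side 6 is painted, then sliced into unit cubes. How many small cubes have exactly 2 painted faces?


Large cube: 6 x 6 x 6, cut into unit cubes.
n = 6, so n - 2 = 4
Cubes with 2 painted faces lie along the edges, excluding corners.
A cube has 12 edges; each contributes (n - 2) = 4 such cubes.
Count = 12 * 4 = 48
48 unit cubes


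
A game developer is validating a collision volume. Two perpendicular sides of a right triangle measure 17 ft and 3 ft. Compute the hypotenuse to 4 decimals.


Shape: right triangle
Legs a = 17 ft, b = 3 ft
Formula: c = sqrt(a^2 + b^2)
a^2 = 289, b^2 = 9
a^2 + b^2 = 298
c = sqrt(298)
c = 17.2627
17.2627 ft


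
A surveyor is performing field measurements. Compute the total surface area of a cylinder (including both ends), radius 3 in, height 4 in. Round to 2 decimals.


Shape: closed cylinder
Radius r = 3 in, Height h = 4 in
Formula: SA = 2*pi*r^2 + 2*pi*r*h = 2*pi*r*(r + h)
r + h = 7
2 * r * (r + h) = 2 * 3 * 7 = 42
SA = 42 * pi
SA = 131.95
131.95 in^2


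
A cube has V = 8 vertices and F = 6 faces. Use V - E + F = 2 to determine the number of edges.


Polyhedron: cube
Euler's formula for convex polyhedra: V - E + F = 2
Given: V = 8 vertices and F = 6 faces
Solve for E:
E = V + F - 2 = 8 + 6 - 2 = 12
12 edges


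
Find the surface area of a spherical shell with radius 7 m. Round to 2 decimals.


Shape: sphere
Radius r = 7 m
Formula: SA = 4 * pi * r^2
r^2 = 49
SA = 4 * pi * 49
SA = 196 * pi
SA = 615.75
615.75 m^2


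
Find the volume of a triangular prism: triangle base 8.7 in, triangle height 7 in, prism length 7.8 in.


Shape: triangular prism
Triangle base = 8.7 in, triangle height = 7 in, prism length L = 7.8 in
Formula: V = (1/2 * b * h_tri) * L
Cross-section area = 0.5 * 8.7 * 7 = 30.45
V = 30.45 * 7.8
V = 237.51
237.51 in^3


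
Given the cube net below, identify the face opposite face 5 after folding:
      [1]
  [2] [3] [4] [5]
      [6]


Net: cross layout. Take square 3 as the base (bottom).
Fold the four squares in the horizontal row up around 3: 2 -> left, 4 -> right, 5 wraps to the top.
Fold 1 and 6 up from 3: 1 -> back, 6 -> front.
Opposite pairs are therefore: (1, 6), (2, 4), (3, 5).
Face 5 is opposite face 3.
face 3


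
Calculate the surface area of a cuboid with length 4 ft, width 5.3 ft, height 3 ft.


Shape: rectangular prism
l = 4 ft, w = 5.3 ft, h = 3 ft
Formula: SA = 2(lw + lh + wh)
lw = 21.2, lh = 12, wh = 15.9
lw + lh + wh = 49.1
SA = 2 * 49.1
SA = 98.2
98.2 ft^2


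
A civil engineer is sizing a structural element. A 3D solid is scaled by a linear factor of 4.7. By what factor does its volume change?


Linear scale factor k = 4.7
Rule: under a linear scaling by k, volumes scale by k^3.
k^3 = 4.7 * 4.7 * 4.7
k^3 = 22.09 * 4.7
k^3 = 103.823
Volume scales by a factor of 103.823.
103.823 (dimensionless)


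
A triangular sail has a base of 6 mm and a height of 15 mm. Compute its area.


Shape: triangle
Base b = 6 mm, Height h = 15 mm
Formula: A = (1/2) * b * h
A = 0.5 * 6 * 15
A = 0.5 * 90
A = 45
45 mm^2


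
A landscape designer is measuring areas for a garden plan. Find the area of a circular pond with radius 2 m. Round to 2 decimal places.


Shape: circle
Radius r = 2 m
Formula: A = pi * r^2
r^2 = 2^2 = 4
A = pi * 4
A = 12.57
12.57 m^2


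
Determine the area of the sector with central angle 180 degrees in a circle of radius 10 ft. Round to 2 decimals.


Shape: circular sector
Radius r = 10 ft, Angle = 180 degrees
Formula: A = (angle/360) * pi * r^2
r^2 = 100
Fraction of circle = 180/360
A = (180/360) * pi * 100
A = 50 * pi
A = 157.08
157.08 ft^2


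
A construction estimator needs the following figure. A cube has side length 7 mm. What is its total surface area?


Shape: cube
Side s = 7 mm
A cube has 6 square faces.
Formula: SA = 6 * s^2
s^2 = 49
SA = 6 * 49
SA = 294
294 mm^2


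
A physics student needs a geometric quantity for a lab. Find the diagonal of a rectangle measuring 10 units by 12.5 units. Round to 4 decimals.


Shape: rectangle (diagonal via Pythagoras)
Sides: 10 units and 12.5 units
Formula: d = sqrt(l^2 + w^2)
l^2 = 100, w^2 = 156.25
l^2 + w^2 = 256.25
d = sqrt(256.25)
d = 16.0078
16.0078 units


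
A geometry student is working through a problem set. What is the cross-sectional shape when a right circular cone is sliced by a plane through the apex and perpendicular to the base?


Solid: right circular cone
Cutting plane: through the apex and perpendicular to the base
Visualize the intersection of the plane with the solid's surface.
The boundary of the cut region is a isosceles triangle.
isosceles triangle


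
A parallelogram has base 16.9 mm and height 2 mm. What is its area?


Shape: parallelogram
Base b = 16.9 mm, Height h = 2 mm
Formula: A = b * h
A = 16.9 * 2
A = 33.8
33.8 mm^2


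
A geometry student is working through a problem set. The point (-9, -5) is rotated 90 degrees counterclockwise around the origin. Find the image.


Transformation: rotation about the origin
Original point: (-9, -5)
Rule for 90 deg counterclockwise: (x, y) -> (-y, x)
Apply: (-9, -5) -> (5, -9)
(5, -9)


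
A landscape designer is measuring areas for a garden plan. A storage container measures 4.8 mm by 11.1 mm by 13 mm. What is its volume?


Shape: rectangular prism
l = 4.8 mm, w = 11.1 mm, h = 13 mm
Formula: V = l * w * h
V = 4.8 * 11.1 * 13
V = 53.28 * 13
V = 692.64
692.64 mm^3


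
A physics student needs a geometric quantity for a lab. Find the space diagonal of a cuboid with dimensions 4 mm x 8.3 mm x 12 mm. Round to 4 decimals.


Shape: rectangular box (space diagonal)
l = 4 mm, w = 8.3 mm, h = 12 mm
Visualize: the diagonal of the base, then a right triangle with that diagonal and the height.
Formula: d = sqrt(l^2 + w^2 + h^2)
l^2 + w^2 + h^2 = 16 + 68.89 + 144 = 228.89
d = sqrt(228.89)
d = 15.1291
15.1291 mm


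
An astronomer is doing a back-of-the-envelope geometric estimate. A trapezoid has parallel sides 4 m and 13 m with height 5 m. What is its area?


Shape: trapezoid
Parallel sides a = 4 m, b = 13 m; Height h = 5 m
Formula: A = (a + b) * h / 2
a + b = 4 + 13 = 17
A = 17 * 5 / 2
A = 85 / 2
A = 42.5
42.5 m^2


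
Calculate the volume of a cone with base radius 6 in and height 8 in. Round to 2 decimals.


Shape: cone
Radius r = 6 in, Height h = 8 in
Formula: V = (1/3) * pi * r^2 * h
r^2 = 36
pi * r^2 * h = pi * 36 * 8 = 288 * pi
V = 288 * pi / 3
V = 301.59
301.59 in^3


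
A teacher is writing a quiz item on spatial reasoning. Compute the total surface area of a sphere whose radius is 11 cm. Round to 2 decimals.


Shape: sphere
Radius r = 11 cm
Formula: SA = 4 * pi * r^2
r^2 = 121
SA = 4 * pi * 121
SA = 484 * pi
SA = 1520.53
1520.53 cm^2


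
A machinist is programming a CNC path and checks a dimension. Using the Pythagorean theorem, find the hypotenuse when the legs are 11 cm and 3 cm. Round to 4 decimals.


Shape: right triangle
Legs a = 11 cm, b = 3 cm
Formula: c = sqrt(a^2 + b^2)
a^2 = 121, b^2 = 9
a^2 + b^2 = 130
c = sqrt(130)
c = 11.4018
11.4018 cm


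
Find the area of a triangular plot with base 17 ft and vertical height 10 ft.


Shape: triangle
Base b = 17 ft, Height h = 10 ft
Formula: A = (1/2) * b * h
A = 0.5 * 17 * 10
A = 0.5 * 170
A = 85
85 ft^2


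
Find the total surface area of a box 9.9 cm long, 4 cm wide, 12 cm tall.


Shape: rectangular prism
l = 9.9 cm, w = 4 cm, h = 12 cm
Formula: SA = 2(lw + lh + wh)
lw = 39.6, lh = 118.8, wh = 48
lw + lh + wh = 206.4
SA = 2 * 206.4
SA = 412.8
412.8 cm^2


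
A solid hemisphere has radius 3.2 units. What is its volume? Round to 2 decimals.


Shape: hemisphere (half of a sphere)
Radius r = 3.2 units
Formula: V = (1/2) * (4/3) * pi * r^3 = (2/3) * pi * r^3
r^3 = 32.768
(2/3) * 32.768 = 21.845333
V = 21.845333 * pi
V = 68.63
68.63 units^3


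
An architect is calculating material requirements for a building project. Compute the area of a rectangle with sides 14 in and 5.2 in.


Shape: rectangle
Length l = 14 in, Width w = 5.2 in
Formula: A = l * w
A = 14 * 5.2
A = 72.8
72.8 in^2


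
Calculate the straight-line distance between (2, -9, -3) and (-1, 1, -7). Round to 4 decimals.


3D distance between two points
P1 = (2, -9, -3), P2 = (-1, 1, -7)
Formula: d = sqrt((x2-x1)^2 + (y2-y1)^2 + (z2-z1)^2)
dx = -1 - 2 = -3
dy = 1 - -9 = 10
dz = -7 - -3 = -4
dx^2 + dy^2 + dz^2 = 9 + 100 + 16 = 125
d = sqrt(125)
d = 11.1803
11.1803 units


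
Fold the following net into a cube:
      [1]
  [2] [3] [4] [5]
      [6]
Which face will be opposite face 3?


Net: cross layout. Take square 3 as the base (bottom).
Fold the four squares in the horizontal row up around 3: 2 -> left, 4 -> right, 5 wraps to the top.
Fold 1 and 6 up from 3: 1 -> back, 6 -> front.
Opposite pairs are therefore: (1, 6), (2, 4), (3, 5).
Face 3 is opposite face 5.
face 5


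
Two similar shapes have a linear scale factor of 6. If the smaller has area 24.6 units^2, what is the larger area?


Linear scale factor k = 6
Original area = 24.6 units^2
Rule: under a linear scaling by k, areas scale by k^2.
k^2 = 6^2 = 36
New area = 24.6 * 36
New area = 885.6
885.6 units^2


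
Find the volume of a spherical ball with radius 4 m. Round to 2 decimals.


Shape: sphere
Radius r = 4 m
Formula: V = (4/3) * pi * r^3
r^3 = 64
(4/3) * 64 = 85.333333
V = 85.333333 * pi
V = 268.08
268.08 m^3


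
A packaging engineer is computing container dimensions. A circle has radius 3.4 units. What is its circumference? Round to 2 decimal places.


Shape: circle
Radius r = 3.4 units
Formula: C = 2 * pi * r
C = 2 * pi * 3.4
C = 6.8 * pi
C = 21.36
21.36 units


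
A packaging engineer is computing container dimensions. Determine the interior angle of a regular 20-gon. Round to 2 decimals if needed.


Shape: regular icosagon (20 sides)
Formula: interior angle = (n - 2) * 180 / n
(n - 2) = 18
(n - 2) * 180 = 3240
angle = 3240 / 20
angle = 162
162 degrees


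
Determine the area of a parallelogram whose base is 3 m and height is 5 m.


Shape: parallelogram
Base b = 3 m, Height h = 5 m
Formula: A = b * h
A = 3 * 5
A = 15
15 m^2


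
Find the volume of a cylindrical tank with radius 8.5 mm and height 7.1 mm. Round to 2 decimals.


Shape: cylinder
Radius r = 8.5 mm, Height h = 7.1 mm
Formula: V = pi * r^2 * h
r^2 = 72.25
V = pi * 72.25 * 7.1
V = 512.975 * pi
V = 1611.56
1611.56 mm^3


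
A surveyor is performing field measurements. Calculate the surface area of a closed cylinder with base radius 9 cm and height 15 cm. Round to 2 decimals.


Shape: closed cylinder
Radius r = 9 cm, Height h = 15 cm
Formula: SA = 2*pi*r^2 + 2*pi*r*h = 2*pi*r*(r + h)
r + h = 24
2 * r * (r + h) = 2 * 9 * 24 = 432
SA = 432 * pi
SA = 1357.17
1357.17 cm^2


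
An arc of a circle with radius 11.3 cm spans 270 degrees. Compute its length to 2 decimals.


Shape: circular arc
Radius r = 11.3 cm, Angle = 270 degrees
Formula: L = (angle/360) * 2 * pi * r
2 * pi * r = 22.6 * pi
L = (270/360) * 22.6 * pi
L = 16.95 * pi
L = 53.25
53.25 cm


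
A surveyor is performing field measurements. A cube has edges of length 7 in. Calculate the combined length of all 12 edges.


Shape: cube
Side s = 7 in
A cube has 12 edges, all equal.
Formula: total edge length = 12 * s
Total = 12 * 7
Total = 84
84 in


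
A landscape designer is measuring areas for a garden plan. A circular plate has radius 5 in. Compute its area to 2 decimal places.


Shape: circle
Radius r = 5 in
Formula: A = pi * r^2
r^2 = 5^2 = 25
A = pi * 25
A = 78.54
78.54 in^2


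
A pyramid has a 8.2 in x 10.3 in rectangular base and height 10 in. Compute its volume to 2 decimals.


Shape: rectangular pyramid
Base: 8.2 in x 10.3 in, Height h = 10 in
Formula: V = (1/3) * base_area * h
base_area = 8.2 * 10.3 = 84.46
base_area * h = 84.46 * 10 = 844.6
V = 844.6 / 3
V = 281.53
281.53 in^3


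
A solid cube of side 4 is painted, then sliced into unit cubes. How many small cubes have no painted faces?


Large cube: 4 x 4 x 4, cut into unit cubes.
n = 4, so n - 2 = 2
Unpainted cubes form the interior (n - 2)^3 block.
(n - 2)^3 = 2^3 = 8
8 unit cubes


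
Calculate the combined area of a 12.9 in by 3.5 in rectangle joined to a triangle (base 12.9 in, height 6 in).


Composite shape: rectangle + triangle
Rectangle area = 12.9 * 3.5 = 45.15
Triangle area = 0.5 * 12.9 * 6 = 38.7
Total = 45.15 + 38.7
Total = 83.85
83.85 in^2


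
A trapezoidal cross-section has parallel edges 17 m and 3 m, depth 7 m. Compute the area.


Shape: trapezoid
Parallel sides a = 17 m, b = 3 m; Height h = 7 m
Formula: A = (a + b) * h / 2
a + b = 17 + 3 = 20
A = 20 * 7 / 2
A = 140 / 2
A = 70
70 m^2


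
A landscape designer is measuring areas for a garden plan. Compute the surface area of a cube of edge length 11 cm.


Shape: cube
Side s = 11 cm
A cube has 6 square faces.
Formula: SA = 6 * s^2
s^2 = 121
SA = 6 * 121
SA = 726
726 cm^2


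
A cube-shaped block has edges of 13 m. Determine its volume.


Shape: cube
Side s = 13 m
Formula: V = s^3
V = 13 * 13 * 13
V = 169 * 13
V = 2197
2197 m^3


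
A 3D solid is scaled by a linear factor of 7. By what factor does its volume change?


Linear scale factor k = 7
Rule: under a linear scaling by k, volumes scale by k^3.
k^3 = 7 * 7 * 7
k^3 = 49 * 7
k^3 = 343
Volume scales by a factor of 343.
343 (dimensionless)


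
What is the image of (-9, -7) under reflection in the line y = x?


Transformation: reflection
Original point: (-9, -7)
Rule for reflection over y = x: (x, y) -> (y, x)
Apply: (-9, -7) -> (-7, -9)
(-7, -9)


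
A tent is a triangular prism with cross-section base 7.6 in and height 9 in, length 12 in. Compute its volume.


Shape: triangular prism
Triangle base = 7.6 in, triangle height = 9 in, prism length L = 12 in
Formula: V = (1/2 * b * h_tri) * L
Cross-section area = 0.5 * 7.6 * 9 = 34.2
V = 34.2 * 12
V = 410.4
410.4 in^3


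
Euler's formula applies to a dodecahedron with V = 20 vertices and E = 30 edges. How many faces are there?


Polyhedron: dodecahedron
Euler's formula for convex polyhedra: V - E + F = 2
Given: V = 20 vertices and E = 30 edges
Solve for F:
F = 2 + E - V = 2 + 30 - 20 = 12
12 faces


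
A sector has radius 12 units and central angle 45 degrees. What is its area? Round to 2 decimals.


Shape: circular sector
Radius r = 12 units, Angle = 45 degrees
Formula: A = (angle/360) * pi * r^2
r^2 = 144
Fraction of circle = 45/360
A = (45/360) * pi * 144
A = 18 * pi
A = 56.55
56.55 units^2


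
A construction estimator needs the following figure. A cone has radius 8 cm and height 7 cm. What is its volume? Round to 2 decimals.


Shape: cone
Radius r = 8 cm, Height h = 7 cm
Formula: V = (1/3) * pi * r^2 * h
r^2 = 64
pi * r^2 * h = pi * 64 * 7 = 448 * pi
V = 448 * pi / 3
V = 469.14
469.14 cm^3


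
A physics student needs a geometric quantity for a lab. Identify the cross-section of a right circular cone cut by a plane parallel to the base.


Solid: right circular cone
Cutting plane: parallel to the base
Visualize the intersection of the plane with the solid's surface.
The boundary of the cut region is a circle.
circle


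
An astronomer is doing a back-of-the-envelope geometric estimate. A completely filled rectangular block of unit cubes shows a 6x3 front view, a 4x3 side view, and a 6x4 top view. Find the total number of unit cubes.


Orthographic views of a solid rectangular block:
Front view 6 x 3 -> length = 6, height = 3
Side view 4 x 3 -> width = 4, height = 3 (consistent)
Top view 6 x 4 -> confirms length = 6, width = 4
The block is 6 x 4 x 3.
Total unit cubes = 6 * 4 * 3 = 72
72 unit cubes


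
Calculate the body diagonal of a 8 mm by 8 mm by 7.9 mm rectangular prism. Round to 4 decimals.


Shape: rectangular box (space diagonal)
l = 8 mm, w = 8 mm, h = 7.9 mm
Visualize: the diagonal of the base, then a right triangle with that diagonal and the height.
Formula: d = sqrt(l^2 + w^2 + h^2)
l^2 + w^2 + h^2 = 64 + 64 + 62.41 = 190.41
d = sqrt(190.41)
d = 13.7989
13.7989 mm


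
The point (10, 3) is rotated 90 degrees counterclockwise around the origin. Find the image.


Transformation: rotation about the origin
Original point: (10, 3)
Rule for 90 deg counterclockwise: (x, y) -> (-y, x)
Apply: (10, 3) -> (-3, 10)
(-3, 10)


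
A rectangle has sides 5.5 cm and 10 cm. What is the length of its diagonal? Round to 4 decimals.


Shape: rectangle (diagonal via Pythagoras)
Sides: 5.5 cm and 10 cm
Formula: d = sqrt(l^2 + w^2)
l^2 = 30.25, w^2 = 100
l^2 + w^2 = 130.25
d = sqrt(130.25)
d = 11.4127
11.4127 cm


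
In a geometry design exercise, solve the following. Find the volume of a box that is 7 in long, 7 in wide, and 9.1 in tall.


Shape: rectangular prism
l = 7 in, w = 7 in, h = 9.1 in
Formula: V = l * w * h
V = 7 * 7 * 9.1
V = 49 * 9.1
V = 445.9
445.9 in^3


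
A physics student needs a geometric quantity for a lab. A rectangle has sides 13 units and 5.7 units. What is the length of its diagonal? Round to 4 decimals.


Shape: rectangle (diagonal via Pythagoras)
Sides: 13 units and 5.7 units
Formula: d = sqrt(l^2 + w^2)
l^2 = 169, w^2 = 32.49
l^2 + w^2 = 201.49
d = sqrt(201.49)
d = 14.1947
14.1947 units


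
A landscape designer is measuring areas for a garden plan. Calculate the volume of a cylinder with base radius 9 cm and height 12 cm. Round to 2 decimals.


Shape: cylinder
Radius r = 9 cm, Height h = 12 cm
Formula: V = pi * r^2 * h
r^2 = 81
V = pi * 81 * 12
V = 972 * pi
V = 3053.63
3053.63 cm^3


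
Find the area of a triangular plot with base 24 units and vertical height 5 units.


Shape: triangle
Base b = 24 units, Height h = 5 units
Formula: A = (1/2) * b * h
A = 0.5 * 24 * 5
A = 0.5 * 120
A = 60
60 units^2


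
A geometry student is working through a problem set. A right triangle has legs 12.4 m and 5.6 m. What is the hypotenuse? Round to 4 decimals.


Shape: right triangle
Legs a = 12.4 m, b = 5.6 m
Formula: c = sqrt(a^2 + b^2)
a^2 = 153.76, b^2 = 31.36
a^2 + b^2 = 185.12
c = sqrt(185.12)
c = 13.6059
13.6059 m


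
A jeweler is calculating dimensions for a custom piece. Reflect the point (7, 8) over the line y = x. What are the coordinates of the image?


Transformation: reflection
Original point: (7, 8)
Rule for reflection over y = x: (x, y) -> (y, x)
Apply: (7, 8) -> (8, 7)
(8, 7)


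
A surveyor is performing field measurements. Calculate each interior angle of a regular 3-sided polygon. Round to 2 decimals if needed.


Shape: regular triangle (3 sides)
Formula: interior angle = (n - 2) * 180 / n
(n - 2) = 1
(n - 2) * 180 = 180
angle = 180 / 3
angle = 60
60 degrees


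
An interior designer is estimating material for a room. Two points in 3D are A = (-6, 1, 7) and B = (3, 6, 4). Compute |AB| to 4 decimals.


3D distance between two points
P1 = (-6, 1, 7), P2 = (3, 6, 4)
Formula: d = sqrt((x2-x1)^2 + (y2-y1)^2 + (z2-z1)^2)
dx = 3 - -6 = 9
dy = 6 - 1 = 5
dz = 4 - 7 = -3
dx^2 + dy^2 + dz^2 = 81 + 25 + 9 = 115
d = sqrt(115)
d = 10.7238
10.7238 units


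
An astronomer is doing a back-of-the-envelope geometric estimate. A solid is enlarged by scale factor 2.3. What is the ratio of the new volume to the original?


Linear scale factor k = 2.3
Rule: under a linear scaling by k, volumes scale by k^3.
k^3 = 2.3 * 2.3 * 2.3
k^3 = 5.29 * 2.3
k^3 = 12.167
Volume scales by a factor of 12.167.
12.167 (dimensionless)


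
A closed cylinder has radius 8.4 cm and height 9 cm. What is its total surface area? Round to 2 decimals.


Shape: closed cylinder
Radius r = 8.4 cm, Height h = 9 cm
Formula: SA = 2*pi*r^2 + 2*pi*r*h = 2*pi*r*(r + h)
r + h = 17.4
2 * r * (r + h) = 2 * 8.4 * 17.4 = 292.32
SA = 292.32 * pi
SA = 918.35
918.35 cm^2


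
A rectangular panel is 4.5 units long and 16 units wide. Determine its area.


Shape: rectangle
Length l = 4.5 units, Width w = 16 units
Formula: A = l * w
A = 4.5 * 16
A = 72
72 units^2


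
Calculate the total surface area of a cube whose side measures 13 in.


Shape: cube
Side s = 13 in
A cube has 6 square faces.
Formula: SA = 6 * s^2
s^2 = 169
SA = 6 * 169
SA = 1014
1014 in^2


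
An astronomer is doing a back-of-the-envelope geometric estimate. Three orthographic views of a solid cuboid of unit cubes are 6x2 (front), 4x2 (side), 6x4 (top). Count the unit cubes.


Orthographic views of a solid rectangular block:
Front view 6 x 2 -> length = 6, height = 2
Side view 4 x 2 -> width = 4, height = 2 (consistent)
Top view 6 x 4 -> confirms length = 6, width = 4
The block is 6 x 4 x 2.
Total unit cubes = 6 * 4 * 2 = 48
48 unit cubes


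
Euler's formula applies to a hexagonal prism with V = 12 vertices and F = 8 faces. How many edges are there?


Polyhedron: hexagonal prism
Euler's formula for convex polyhedra: V - E + F = 2
Given: V = 12 vertices and F = 8 faces
Solve for E:
E = V + F - 2 = 12 + 8 - 2 = 18
18 edges


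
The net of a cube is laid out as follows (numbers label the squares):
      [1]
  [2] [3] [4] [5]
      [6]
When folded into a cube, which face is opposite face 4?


Net: cross layout. Take square 3 as the base (bottom).
Fold the four squares in the horizontal row up around 3: 2 -> left, 4 -> right, 5 wraps to the top.
Fold 1 and 6 up from 3: 1 -> back, 6 -> front.
Opposite pairs are therefore: (1, 6), (2, 4), (3, 5).
Face 4 is opposite face 2.
face 2


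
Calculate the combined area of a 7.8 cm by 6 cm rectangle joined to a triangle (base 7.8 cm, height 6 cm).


Composite shape: rectangle + triangle
Rectangle area = 7.8 * 6 = 46.8
Triangle area = 0.5 * 7.8 * 6 = 23.4
Total = 46.8 + 23.4
Total = 70.2
70.2 cm^2


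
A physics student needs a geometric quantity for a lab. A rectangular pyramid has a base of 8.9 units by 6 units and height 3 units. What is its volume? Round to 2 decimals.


Shape: rectangular pyramid
Base: 8.9 units x 6 units, Height h = 3 units
Formula: V = (1/3) * base_area * h
base_area = 8.9 * 6 = 53.4
base_area * h = 53.4 * 3 = 160.2
V = 160.2 / 3
V = 53.4
53.4 units^3


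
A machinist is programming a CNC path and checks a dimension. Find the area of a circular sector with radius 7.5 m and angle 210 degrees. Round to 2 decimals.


Shape: circular sector
Radius r = 7.5 m, Angle = 210 degrees
Formula: A = (angle/360) * pi * r^2
r^2 = 56.25
Fraction of circle = 210/360
A = (210/360) * pi * 56.25
A = 32.8125 * pi
A = 103.08
103.08 m^2


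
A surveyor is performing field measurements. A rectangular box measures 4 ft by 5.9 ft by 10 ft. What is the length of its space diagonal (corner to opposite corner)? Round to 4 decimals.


Shape: rectangular box (space diagonal)
l = 4 ft, w = 5.9 ft, h = 10 ft
Visualize: the diagonal of the base, then a right triangle with that diagonal and the height.
Formula: d = sqrt(l^2 + w^2 + h^2)
l^2 + w^2 + h^2 = 16 + 34.81 + 100 = 150.81
d = sqrt(150.81)
d = 12.2805
12.2805 ft


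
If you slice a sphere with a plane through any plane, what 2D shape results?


Solid: sphere
Cutting plane: through any plane
Visualize the intersection of the plane with the solid's surface.
The boundary of the cut region is a circle.
circle


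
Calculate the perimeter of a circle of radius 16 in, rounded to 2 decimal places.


Shape: circle
Radius r = 16 in
Formula: C = 2 * pi * r
C = 2 * pi * 16
C = 32 * pi
C = 100.53
100.53 in


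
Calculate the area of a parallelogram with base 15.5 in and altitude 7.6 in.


Shape: parallelogram
Base b = 15.5 in, Height h = 7.6 in
Formula: A = b * h
A = 15.5 * 7.6
A = 117.8
117.8 in^2


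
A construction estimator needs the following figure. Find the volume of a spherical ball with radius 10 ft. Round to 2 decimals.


Shape: sphere
Radius r = 10 ft
Formula: V = (4/3) * pi * r^3
r^3 = 1000
(4/3) * 1000 = 1333.333333
V = 1333.333333 * pi
V = 4188.79
4188.79 ft^3


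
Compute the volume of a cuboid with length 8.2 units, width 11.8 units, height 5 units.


Shape: rectangular prism
l = 8.2 units, w = 11.8 units, h = 5 units
Formula: V = l * w * h
V = 8.2 * 11.8 * 5
V = 96.76 * 5
V = 483.8
483.8 units^3


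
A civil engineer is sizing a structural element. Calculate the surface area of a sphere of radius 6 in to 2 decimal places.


Shape: sphere
Radius r = 6 in
Formula: SA = 4 * pi * r^2
r^2 = 36
SA = 4 * pi * 36
SA = 144 * pi
SA = 452.39
452.39 in^2


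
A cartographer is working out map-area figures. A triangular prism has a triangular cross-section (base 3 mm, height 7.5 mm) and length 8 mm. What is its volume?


Shape: triangular prism
Triangle base = 3 mm, triangle height = 7.5 mm, prism length L = 8 mm
Formula: V = (1/2 * b * h_tri) * L
Cross-section area = 0.5 * 3 * 7.5 = 11.25
V = 11.25 * 8
V = 90
90 mm^3


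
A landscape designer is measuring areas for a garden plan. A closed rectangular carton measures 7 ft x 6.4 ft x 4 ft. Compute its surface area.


Shape: rectangular prism
l = 7 ft, w = 6.4 ft, h = 4 ft
Formula: SA = 2(lw + lh + wh)
lw = 44.8, lh = 28, wh = 25.6
lw + lh + wh = 98.4
SA = 2 * 98.4
SA = 196.8
196.8 ft^2


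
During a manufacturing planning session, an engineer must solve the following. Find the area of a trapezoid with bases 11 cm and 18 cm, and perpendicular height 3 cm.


Shape: trapezoid
Parallel sides a = 11 cm, b = 18 cm; Height h = 3 cm
Formula: A = (a + b) * h / 2
a + b = 11 + 18 = 29
A = 29 * 3 / 2
A = 87 / 2
A = 43.5
43.5 cm^2


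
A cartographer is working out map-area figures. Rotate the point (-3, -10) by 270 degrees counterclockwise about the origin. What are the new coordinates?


Transformation: rotation about the origin
Original point: (-3, -10)
Rule for 270 deg counterclockwise: (x, y) -> (y, -x)
Apply: (-3, -10) -> (-10, 3)
(-10, 3)


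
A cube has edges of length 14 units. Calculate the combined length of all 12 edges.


Shape: cube
Side s = 14 units
A cube has 12 edges, all equal.
Formula: total edge length = 12 * s
Total = 12 * 14
Total = 168
168 units


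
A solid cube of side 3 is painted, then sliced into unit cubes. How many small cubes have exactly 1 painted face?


Large cube: 3 x 3 x 3, cut into unit cubes.
n = 3, so n - 2 = 1
Cubes with 1 painted face lie in the interior of each face.
A cube has 6 faces; each contributes (n - 2)^2 = 1 such cubes.
Count = 6 * 1 = 6
6 unit cubes


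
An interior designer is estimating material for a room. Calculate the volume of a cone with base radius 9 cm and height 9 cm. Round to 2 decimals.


Shape: cone
Radius r = 9 cm, Height h = 9 cm
Formula: V = (1/3) * pi * r^2 * h
r^2 = 81
pi * r^2 * h = pi * 81 * 9 = 729 * pi
V = 729 * pi / 3
V = 763.41
763.41 cm^3


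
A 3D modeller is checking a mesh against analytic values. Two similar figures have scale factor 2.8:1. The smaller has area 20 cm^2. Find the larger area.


Linear scale factor k = 2.8
Original area = 20 cm^2
Rule: under a linear scaling by k, areas scale by k^2.
k^2 = 2.8^2 = 7.84
New area = 20 * 7.84
New area = 156.8
156.8 cm^2


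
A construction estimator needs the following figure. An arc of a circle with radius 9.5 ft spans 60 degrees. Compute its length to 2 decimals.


Shape: circular arc
Radius r = 9.5 ft, Angle = 60 degrees
Formula: L = (angle/360) * 2 * pi * r
2 * pi * r = 19 * pi
L = (60/360) * 19 * pi
L = 3.166667 * pi
L = 9.95
9.95 ft


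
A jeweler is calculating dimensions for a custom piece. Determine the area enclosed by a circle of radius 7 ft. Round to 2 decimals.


Shape: circle
Radius r = 7 ft
Formula: A = pi * r^2
r^2 = 7^2 = 49
A = pi * 49
A = 153.94
153.94 ft^2


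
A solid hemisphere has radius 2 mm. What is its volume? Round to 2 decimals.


Shape: hemisphere (half of a sphere)
Radius r = 2 mm
Formula: V = (1/2) * (4/3) * pi * r^3 = (2/3) * pi * r^3
r^3 = 8
(2/3) * 8 = 5.333333
V = 5.333333 * pi
V = 16.76
16.76 mm^3


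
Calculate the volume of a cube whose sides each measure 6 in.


Shape: cube
Side s = 6 in
Formula: V = s^3
V = 6 * 6 * 6
V = 36 * 6
V = 216
216 in^3


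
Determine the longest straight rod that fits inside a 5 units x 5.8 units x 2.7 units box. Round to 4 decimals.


Shape: rectangular box (space diagonal)
l = 5 units, w = 5.8 units, h = 2.7 units
Visualize: the diagonal of the base, then a right triangle with that diagonal and the height.
Formula: d = sqrt(l^2 + w^2 + h^2)
l^2 + w^2 + h^2 = 25 + 33.64 + 7.29 = 65.93
d = sqrt(65.93)
d = 8.1197
8.1197 units


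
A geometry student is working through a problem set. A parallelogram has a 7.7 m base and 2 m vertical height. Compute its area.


Shape: parallelogram
Base b = 7.7 m, Height h = 2 m
Formula: A = b * h
A = 7.7 * 2
A = 15.4
15.4 m^2


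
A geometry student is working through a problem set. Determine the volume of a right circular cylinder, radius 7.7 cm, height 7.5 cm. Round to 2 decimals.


Shape: cylinder
Radius r = 7.7 cm, Height h = 7.5 cm
Formula: V = pi * r^2 * h
r^2 = 59.29
V = pi * 59.29 * 7.5
V = 444.675 * pi
V = 1396.99
1396.99 cm^3


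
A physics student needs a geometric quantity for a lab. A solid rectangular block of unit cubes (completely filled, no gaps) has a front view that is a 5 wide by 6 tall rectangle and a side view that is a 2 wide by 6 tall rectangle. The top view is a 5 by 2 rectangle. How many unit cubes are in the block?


Orthographic views of a solid rectangular block:
Front view 5 x 6 -> length = 5, height = 6
Side view 2 x 6 -> width = 2, height = 6 (consistent)
Top view 5 x 2 -> confirms length = 5, width = 2
The block is 5 x 2 x 6.
Total unit cubes = 5 * 2 * 6 = 60
60 unit cubes


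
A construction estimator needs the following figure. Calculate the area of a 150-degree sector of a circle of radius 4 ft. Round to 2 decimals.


Shape: circular sector
Radius r = 4 ft, Angle = 150 degrees
Formula: A = (angle/360) * pi * r^2
r^2 = 16
Fraction of circle = 150/360
A = (150/360) * pi * 16
A = 6.666667 * pi
A = 20.94
20.94 ft^2


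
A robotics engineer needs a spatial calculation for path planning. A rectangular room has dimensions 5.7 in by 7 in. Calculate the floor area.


Shape: rectangle
Length l = 5.7 in, Width w = 7 in
Formula: A = l * w
A = 5.7 * 7
A = 39.9
39.9 in^2


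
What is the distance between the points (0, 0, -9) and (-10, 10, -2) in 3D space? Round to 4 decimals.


3D distance between two points
P1 = (0, 0, -9), P2 = (-10, 10, -2)
Formula: d = sqrt((x2-x1)^2 + (y2-y1)^2 + (z2-z1)^2)
dx = -10 - 0 = -10
dy = 10 - 0 = 10
dz = -2 - -9 = 7
dx^2 + dy^2 + dz^2 = 100 + 100 + 49 = 249
d = sqrt(249)
d = 15.7797
15.7797 units


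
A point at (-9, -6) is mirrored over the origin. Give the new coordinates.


Transformation: reflection
Original point: (-9, -6)
Rule for reflection through the origin: (x, y) -> (-x, -y)
Apply: (-9, -6) -> (9, 6)
(9, 6)


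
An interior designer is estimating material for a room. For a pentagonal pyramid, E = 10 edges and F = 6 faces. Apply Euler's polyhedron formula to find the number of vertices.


Polyhedron: pentagonal pyramid
Euler's formula for convex polyhedra: V - E + F = 2
Given: E = 10 edges and F = 6 faces
Solve for V:
V = 2 + E - F = 2 + 10 - 6 = 6
6 vertices
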